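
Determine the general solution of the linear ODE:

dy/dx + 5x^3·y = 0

Using integrating factor method:

General solution: y = Ce^(-5x^4/4)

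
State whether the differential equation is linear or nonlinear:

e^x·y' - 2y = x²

Linear (y and its derivatives appear to the first power only, no products of y terms)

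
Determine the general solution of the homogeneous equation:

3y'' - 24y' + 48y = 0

Characteristic equation: 3r² - 24r + 48 = 0
Divide by 3: r² - 8r + 16 = 0
Factored: (r - 4)² = 0
Repeated root: r = 4
General solution: y = (C₁ + C₂x)e^(4x)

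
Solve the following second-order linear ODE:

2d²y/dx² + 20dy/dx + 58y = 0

Characteristic equation: 2r² + 20r + 58 = 0
Divide by 2: r² + 10r + 29 = 0
Roots: r = -5 ± 2i (complex conjugates)
General solution: y = e^(-5x)(C₁cos(2x) + C₂sin(2x))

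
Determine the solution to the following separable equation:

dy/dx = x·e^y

Separating variables and integrating:
-e^(-y) = x²/2 + C

General solution: y = -ln(C - x²/2)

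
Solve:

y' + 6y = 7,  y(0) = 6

General solution: y = 7/6 + Ce^(-6x)
Applying y(0) = 6: C = 6 - 7/6 = 29/6
Particular solution: y = 7/6 + (29/6)e^(-6x)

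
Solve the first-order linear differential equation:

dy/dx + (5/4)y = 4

Using integrating factor method:

General solution: y = 16/5 + Ce^(-5x/4)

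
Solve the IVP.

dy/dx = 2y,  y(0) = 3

General solution: y = Ce^(2x)
Applying IC y(0) = 3:
Particular solution: y = 3e^(2x)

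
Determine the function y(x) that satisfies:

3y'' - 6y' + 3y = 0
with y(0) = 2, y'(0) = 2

General solution: y = (C₁ + C₂x)e^x
Repeated root r = 1
Applying ICs: C₁ = 2, C₂ = 0
Particular solution: y = 2e^x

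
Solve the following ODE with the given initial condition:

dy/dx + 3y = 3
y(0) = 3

General solution: y = 1 + Ce^(-3x)
Applying y(0) = 3: C = 3 - 1 = 2
Particular solution: y = 1 + 2e^(-3x)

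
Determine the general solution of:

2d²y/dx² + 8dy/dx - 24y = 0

Characteristic equation: 2r² + 8r - 24 = 0
Divide by 2: r² + 4r - 12 = 0
Roots: r = 2, -6 (distinct real)
General solution: y = C₁e^(2x) + C₂e^(-6x)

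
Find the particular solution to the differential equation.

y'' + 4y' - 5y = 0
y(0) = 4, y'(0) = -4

General solution: y = C₁e^x + C₂e^(-5x)
Applying ICs: C₁ = 8/3, C₂ = 4/3
Particular solution: y = (8/3)e^x + (4/3)e^(-5x)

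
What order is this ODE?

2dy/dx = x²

The order is 1 (highest derivative is of order 1).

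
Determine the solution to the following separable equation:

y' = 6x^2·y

Separating variables and integrating:
ln|y| = 2x^3 + C

General solution: y = Ce^(2x^3)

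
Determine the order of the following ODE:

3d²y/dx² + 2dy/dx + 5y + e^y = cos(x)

The order is 2 (highest derivative is of order 2).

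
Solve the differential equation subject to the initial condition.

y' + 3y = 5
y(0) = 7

General solution: y = 5/3 + Ce^(-3x)
Applying y(0) = 7: C = 7 - 5/3 = 16/3
Particular solution: y = 5/3 + (16/3)e^(-3x)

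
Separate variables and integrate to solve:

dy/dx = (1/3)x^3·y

Separating variables and integrating:
ln|y| = x^4/12 + C

General solution: y = Ce^(x^4/12)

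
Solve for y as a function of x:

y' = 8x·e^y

Separating variables and integrating:
-e^(-y) = 4x² + C

General solution: y = -ln(C - 4x²)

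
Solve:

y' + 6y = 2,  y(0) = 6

General solution: y = 1/3 + Ce^(-6x)
Applying y(0) = 6: C = 6 - 1/3 = 17/3
Particular solution: y = 1/3 + (17/3)e^(-6x)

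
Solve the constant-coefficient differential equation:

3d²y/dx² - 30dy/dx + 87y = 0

Characteristic equation: 3r² - 30r + 87 = 0
Divide by 3: r² - 10r + 29 = 0
Roots: r = 5 ± 2i (complex conjugates)
General solution: y = e^(5x)(C₁cos(2x) + C₂sin(2x))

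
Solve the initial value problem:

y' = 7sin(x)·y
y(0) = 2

General solution: y = Ce^(-7cos(x))
Applying IC y(0) = 2:
Particular solution: y = 2e^(7(1-cos(x)))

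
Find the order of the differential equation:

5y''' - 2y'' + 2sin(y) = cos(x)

The order is 3 (highest derivative is of order 3).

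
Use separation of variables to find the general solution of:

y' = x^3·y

Separating variables and integrating:
ln|y| = x^4/4 + C

General solution: y = Ce^(x^4/4)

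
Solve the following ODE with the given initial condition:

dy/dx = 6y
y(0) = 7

General solution: y = Ce^(6x)
Applying IC y(0) = 7:
Particular solution: y = 7e^(6x)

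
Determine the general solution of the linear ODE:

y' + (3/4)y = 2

Using integrating factor method:

General solution: y = 8/3 + Ce^(-3x/4)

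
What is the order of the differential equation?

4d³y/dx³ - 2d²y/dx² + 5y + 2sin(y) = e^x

The order is 3 (highest derivative is of order 3).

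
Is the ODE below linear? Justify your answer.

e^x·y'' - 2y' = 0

Yes. Linear (y and its derivatives appear to the first power only, no products of y terms)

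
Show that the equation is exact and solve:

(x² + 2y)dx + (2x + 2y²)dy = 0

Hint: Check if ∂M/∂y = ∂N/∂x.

Verify exactness: ∂M/∂y = ∂N/∂x ✓
Find F(x,y) such that ∂F/∂x = M, ∂F/∂y = N
Solution: x³/3 + 2xy + 2y³/3 = C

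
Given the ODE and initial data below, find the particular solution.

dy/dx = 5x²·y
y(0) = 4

General solution: y = Ce^(5x³/3)
Applying IC y(0) = 4:
Particular solution: y = 4e^(5x³/3)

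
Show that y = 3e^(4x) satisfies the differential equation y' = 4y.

Verification:
y = 3e^(4x)
y' = 12e^(4x)
4y = 12e^(4x)
y' = 4y ✓

Yes, it is a solution.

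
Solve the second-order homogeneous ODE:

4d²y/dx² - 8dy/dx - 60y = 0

Characteristic equation: 4r² - 8r - 60 = 0
Divide by 4: r² - 2r - 15 = 0
Roots: r = 5, -3 (distinct real)
General solution: y = C₁e^(5x) + C₂e^(-3x)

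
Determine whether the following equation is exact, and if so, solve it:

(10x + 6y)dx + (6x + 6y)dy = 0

Verify exactness: ∂M/∂y = ∂N/∂x ✓
Find F(x,y) such that ∂F/∂x = M, ∂F/∂y = N
Solution: 5x² + 6xy + 3y² = C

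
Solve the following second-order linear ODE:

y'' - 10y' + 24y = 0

Characteristic equation: r² - 10r + 24 = 0
Roots: r = 4, 6 (distinct real)
General solution: y = C₁e^(4x) + C₂e^(6x)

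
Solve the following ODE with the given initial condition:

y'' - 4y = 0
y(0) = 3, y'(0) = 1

General solution: y = C₁e^(2x) + C₂e^(-2x)
Applying ICs: C₁ = 7/4, C₂ = 5/4
Particular solution: y = (7/4)e^(2x) + (5/4)e^(-2x)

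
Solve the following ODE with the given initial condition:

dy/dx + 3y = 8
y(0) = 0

General solution: y = 8/3 + Ce^(-3x)
Applying y(0) = 0: C = 0 - 8/3 = -8/3
Particular solution: y = 8/3 - (8/3)e^(-3x)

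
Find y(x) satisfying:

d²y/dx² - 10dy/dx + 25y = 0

Characteristic equation: r² - 10r + 25 = 0
Factored: (r - 5)² = 0
Repeated root: r = 5
General solution: y = (C₁ + C₂x)e^(5x)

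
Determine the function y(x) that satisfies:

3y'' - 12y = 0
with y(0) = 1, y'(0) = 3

General solution: y = C₁e^(2x) + C₂e^(-2x)
Applying ICs: C₁ = 5/4, C₂ = -1/4
Particular solution: y = (5/4)e^(2x) - (1/4)e^(-2x)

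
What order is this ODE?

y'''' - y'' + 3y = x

The order is 4 (highest derivative is of order 4).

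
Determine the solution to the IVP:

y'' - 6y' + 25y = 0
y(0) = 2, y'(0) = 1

General solution: y = e^(3x)(C₁cos(4x) + C₂sin(4x))
Complex roots r = 3 ± 4i
Applying ICs: C₁ = 2, C₂ = -5/4
Particular solution: y = e^(3x)(2cos(4x) - (5/4)sin(4x))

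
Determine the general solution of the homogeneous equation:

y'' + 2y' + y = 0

Characteristic equation: r² + 2r + 1 = 0
Factored: (r + 1)² = 0
Repeated root: r = -1
General solution: y = (C₁ + C₂x)e^(-x)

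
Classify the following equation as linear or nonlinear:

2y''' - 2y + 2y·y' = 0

Nonlinear (product y·y')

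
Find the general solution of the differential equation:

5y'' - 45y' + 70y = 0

Characteristic equation: 5r² - 45r + 70 = 0
Divide by 5: r² - 9r + 14 = 0
Roots: r = 2, 7 (distinct real)
General solution: y = C₁e^(2x) + C₂e^(7x)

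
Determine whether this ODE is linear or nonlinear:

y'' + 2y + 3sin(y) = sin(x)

Nonlinear (sin(y) is nonlinear in y)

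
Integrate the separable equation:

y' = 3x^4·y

Separating variables and integrating:
ln|y| = 3x^5/5 + C

General solution: y = Ce^(3x^5/5)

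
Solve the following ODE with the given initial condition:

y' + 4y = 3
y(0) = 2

General solution: y = 3/4 + Ce^(-4x)
Applying y(0) = 2: C = 2 - 3/4 = 5/4
Particular solution: y = 3/4 + (5/4)e^(-4x)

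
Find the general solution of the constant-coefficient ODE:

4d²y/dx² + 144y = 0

Characteristic equation: 4r² + 144 = 0
Divide by 4: r² + 36 = 0
Roots: r = ±6i (complex conjugates)
General solution: y = C₁cos(6x) + C₂sin(6x)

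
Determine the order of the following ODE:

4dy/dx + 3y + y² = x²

The order is 1 (highest derivative is of order 1).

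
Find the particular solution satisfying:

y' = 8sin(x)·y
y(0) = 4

General solution: y = Ce^(-8cos(x))
Applying IC y(0) = 4:
Particular solution: y = 4e^(8(1-cos(x)))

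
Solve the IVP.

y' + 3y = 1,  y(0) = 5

General solution: y = 1/3 + Ce^(-3x)
Applying y(0) = 5: C = 5 - 1/3 = 14/3
Particular solution: y = 1/3 + (14/3)e^(-3x)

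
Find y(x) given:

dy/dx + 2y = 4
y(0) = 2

General solution: y = 2 + Ce^(-2x)
Applying y(0) = 2: C = 2 - 2 = 0
Particular solution: y = 2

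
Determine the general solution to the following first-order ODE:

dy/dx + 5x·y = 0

Using integrating factor method:

General solution: y = Ce^(-5x^2/2)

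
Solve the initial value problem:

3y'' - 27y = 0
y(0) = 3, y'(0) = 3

General solution: y = C₁e^(3x) + C₂e^(-3x)
Applying ICs: C₁ = 2, C₂ = 1
Particular solution: y = 2e^(3x) + e^(-3x)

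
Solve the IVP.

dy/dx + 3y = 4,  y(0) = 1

General solution: y = 4/3 + Ce^(-3x)
Applying y(0) = 1: C = 1 - 4/3 = -1/3
Particular solution: y = 4/3 - (1/3)e^(-3x)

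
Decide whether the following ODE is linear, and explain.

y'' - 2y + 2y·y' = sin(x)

Nonlinear (product y·y')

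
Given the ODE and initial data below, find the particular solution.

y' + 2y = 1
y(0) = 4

General solution: y = 1/2 + Ce^(-2x)
Applying y(0) = 4: C = 4 - 1/2 = 7/2
Particular solution: y = 1/2 + (7/2)e^(-2x)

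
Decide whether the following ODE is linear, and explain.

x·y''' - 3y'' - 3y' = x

Linear (y and its derivatives appear to the first power only, no products of y terms)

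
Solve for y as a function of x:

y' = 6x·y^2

Separating variables and integrating:
-1/y = 3x^2 + C

General solution: y^-1 = -3x^2 + C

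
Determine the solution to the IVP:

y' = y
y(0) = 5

General solution: y = Ce^x
Applying IC y(0) = 5:
Particular solution: y = 5e^x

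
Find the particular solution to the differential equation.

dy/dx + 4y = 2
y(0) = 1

General solution: y = 1/2 + Ce^(-4x)
Applying y(0) = 1: C = 1 - 1/2 = 1/2
Particular solution: y = 1/2 + (1/2)e^(-4x)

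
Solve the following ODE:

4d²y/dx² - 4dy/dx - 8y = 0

Characteristic equation: 4r² - 4r - 8 = 0
Divide by 4: r² - r - 2 = 0
Roots: r = 2, -1 (distinct real)
General solution: y = C₁e^(2x) + C₂e^(-x)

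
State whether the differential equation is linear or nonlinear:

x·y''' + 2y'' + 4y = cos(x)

Linear (y and its derivatives appear to the first power only, no products of y terms)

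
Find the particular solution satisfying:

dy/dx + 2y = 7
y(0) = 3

General solution: y = 7/2 + Ce^(-2x)
Applying y(0) = 3: C = 3 - 7/2 = -1/2
Particular solution: y = 7/2 - (1/2)e^(-2x)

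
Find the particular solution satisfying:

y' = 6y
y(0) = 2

General solution: y = Ce^(6x)
Applying IC y(0) = 2:
Particular solution: y = 2e^(6x)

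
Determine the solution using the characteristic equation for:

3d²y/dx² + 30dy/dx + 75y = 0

Characteristic equation: 3r² + 30r + 75 = 0
Divide by 3: r² + 10r + 25 = 0
Factored: (r + 5)² = 0
Repeated root: r = -5
General solution: y = (C₁ + C₂x)e^(-5x)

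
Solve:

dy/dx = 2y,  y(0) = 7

General solution: y = Ce^(2x)
Applying IC y(0) = 7:
Particular solution: y = 7e^(2x)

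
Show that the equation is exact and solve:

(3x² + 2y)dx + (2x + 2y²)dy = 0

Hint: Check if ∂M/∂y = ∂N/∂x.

Verify exactness: ∂M/∂y = ∂N/∂x ✓
Find F(x,y) such that ∂F/∂x = M, ∂F/∂y = N
Solution: x³ + 2xy + 2y³/3 = C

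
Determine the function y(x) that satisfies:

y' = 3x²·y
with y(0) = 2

General solution: y = Ce^(x³)
Applying IC y(0) = 2:
Particular solution: y = 2e^(x³)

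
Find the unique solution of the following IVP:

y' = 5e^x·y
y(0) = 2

General solution: y = Ce^(5e^x)
Applying IC y(0) = 2:
Particular solution: y = 2e^(5(e^x - 1))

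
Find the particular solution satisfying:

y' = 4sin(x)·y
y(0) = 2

General solution: y = Ce^(-4cos(x))
Applying IC y(0) = 2:
Particular solution: y = 2e^(4(1-cos(x)))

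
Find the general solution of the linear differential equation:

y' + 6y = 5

Using integrating factor method:

General solution: y = 5/6 + Ce^(-6x)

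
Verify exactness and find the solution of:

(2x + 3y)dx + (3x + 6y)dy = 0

Verify exactness: ∂M/∂y = ∂N/∂x ✓
Find F(x,y) such that ∂F/∂x = M, ∂F/∂y = N
Solution: x² + 3xy + 3y² = C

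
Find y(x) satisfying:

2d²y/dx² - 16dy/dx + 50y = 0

Characteristic equation: 2r² - 16r + 50 = 0
Divide by 2: r² - 8r + 25 = 0
Roots: r = 4 ± 3i (complex conjugates)
General solution: y = e^(4x)(C₁cos(3x) + C₂sin(3x))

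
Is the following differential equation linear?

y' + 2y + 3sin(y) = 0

No. Nonlinear (sin(y) is nonlinear in y)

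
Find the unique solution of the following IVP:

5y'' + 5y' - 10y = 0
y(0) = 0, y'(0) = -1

General solution: y = C₁e^x + C₂e^(-2x)
Applying ICs: C₁ = -1/3, C₂ = 1/3
Particular solution: y = -(1/3)e^x + (1/3)e^(-2x)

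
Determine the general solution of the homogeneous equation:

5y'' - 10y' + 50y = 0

Characteristic equation: 5r² - 10r + 50 = 0
Divide by 5: r² - 2r + 10 = 0
Roots: r = 1 ± 3i (complex conjugates)
General solution: y = e^x(C₁cos(3x) + C₂sin(3x))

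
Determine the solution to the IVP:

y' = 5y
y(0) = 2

General solution: y = Ce^(5x)
Applying IC y(0) = 2:
Particular solution: y = 2e^(5x)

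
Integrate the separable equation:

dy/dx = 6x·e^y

Separating variables and integrating:
-e^(-y) = 3x² + C

General solution: y = -ln(C - 3x²)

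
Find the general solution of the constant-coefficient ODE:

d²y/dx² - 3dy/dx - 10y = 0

Characteristic equation: r² - 3r - 10 = 0
Roots: r = 5, -2 (distinct real)
General solution: y = C₁e^(5x) + C₂e^(-2x)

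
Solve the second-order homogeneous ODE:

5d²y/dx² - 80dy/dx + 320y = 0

Characteristic equation: 5r² - 80r + 320 = 0
Divide by 5: r² - 16r + 64 = 0
Factored: (r - 8)² = 0
Repeated root: r = 8
General solution: y = (C₁ + C₂x)e^(8x)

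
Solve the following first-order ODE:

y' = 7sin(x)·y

Separating variables and integrating:
ln|y| = -7cos(x) + C

General solution: y = Ce^(-7cos(x))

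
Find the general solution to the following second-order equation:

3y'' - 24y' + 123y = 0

Characteristic equation: 3r² - 24r + 123 = 0
Divide by 3: r² - 8r + 41 = 0
Roots: r = 4 ± 5i (complex conjugates)
General solution: y = e^(4x)(C₁cos(5x) + C₂sin(5x))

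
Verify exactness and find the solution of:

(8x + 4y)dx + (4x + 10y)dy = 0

Verify exactness: ∂M/∂y = ∂N/∂x ✓
Find F(x,y) such that ∂F/∂x = M, ∂F/∂y = N
Solution: 4x² + 4xy + 5y² = C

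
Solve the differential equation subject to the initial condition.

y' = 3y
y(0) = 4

General solution: y = Ce^(3x)
Applying IC y(0) = 4:
Particular solution: y = 4e^(3x)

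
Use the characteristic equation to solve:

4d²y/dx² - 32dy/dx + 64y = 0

Characteristic equation: 4r² - 32r + 64 = 0
Divide by 4: r² - 8r + 16 = 0
Factored: (r - 4)² = 0
Repeated root: r = 4
General solution: y = (C₁ + C₂x)e^(4x)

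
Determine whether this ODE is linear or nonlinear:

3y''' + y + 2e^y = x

Nonlinear (e^y is nonlinear in y)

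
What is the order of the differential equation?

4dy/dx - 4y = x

The order is 1 (highest derivative is of order 1).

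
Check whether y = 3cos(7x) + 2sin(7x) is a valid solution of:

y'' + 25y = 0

Verification:
y'' = -147cos(7x) - 98sin(7x)
y'' + 25y ≠ 0 (frequency mismatch: got 49 instead of 25)

No, it is not a solution.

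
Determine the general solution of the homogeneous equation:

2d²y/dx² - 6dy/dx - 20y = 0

Characteristic equation: 2r² - 6r - 20 = 0
Divide by 2: r² - 3r - 10 = 0
Roots: r = 5, -2 (distinct real)
General solution: y = C₁e^(5x) + C₂e^(-2x)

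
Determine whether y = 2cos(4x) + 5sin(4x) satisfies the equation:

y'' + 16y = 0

Verification:
y'' = -32cos(4x) - 80sin(4x)
y'' + 16y = 0 ✓

Yes, it is a solution.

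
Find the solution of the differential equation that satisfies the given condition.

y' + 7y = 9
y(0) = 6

General solution: y = 9/7 + Ce^(-7x)
Applying y(0) = 6: C = 6 - 9/7 = 33/7
Particular solution: y = 9/7 + (33/7)e^(-7x)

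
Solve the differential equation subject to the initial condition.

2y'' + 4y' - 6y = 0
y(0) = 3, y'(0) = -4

General solution: y = C₁e^x + C₂e^(-3x)
Applying ICs: C₁ = 5/4, C₂ = 7/4
Particular solution: y = (5/4)e^x + (7/4)e^(-3x)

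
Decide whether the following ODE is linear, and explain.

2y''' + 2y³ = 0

Nonlinear (y³ term)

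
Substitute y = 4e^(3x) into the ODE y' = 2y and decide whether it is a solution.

Verification:
y = 4e^(3x)
y' = 12e^(3x)
But 2y = 8e^(3x)
y' ≠ 2y — the derivative does not match

No, it is not a solution.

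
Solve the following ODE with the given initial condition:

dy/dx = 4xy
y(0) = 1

General solution: y = Ce^(2x²)
Applying IC y(0) = 1:
Particular solution: y = e^(2x²)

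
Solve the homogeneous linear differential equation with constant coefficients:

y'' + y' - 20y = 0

Characteristic equation: r² + r - 20 = 0
Roots: r = 4, -5 (distinct real)
General solution: y = C₁e^(4x) + C₂e^(-5x)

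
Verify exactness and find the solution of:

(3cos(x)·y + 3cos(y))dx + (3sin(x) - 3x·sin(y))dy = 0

Verify exactness: ∂M/∂y = ∂N/∂x ✓
Find F(x,y) such that ∂F/∂x = M, ∂F/∂y = N
Solution: 3sin(x)·y + 3x·cos(y) = C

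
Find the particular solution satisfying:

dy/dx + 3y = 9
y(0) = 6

General solution: y = 3 + Ce^(-3x)
Applying y(0) = 6: C = 6 - 3 = 3
Particular solution: y = 3 + 3e^(-3x)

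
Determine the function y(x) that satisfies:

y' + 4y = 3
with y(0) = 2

General solution: y = 3/4 + Ce^(-4x)
Applying y(0) = 2: C = 2 - 3/4 = 5/4
Particular solution: y = 3/4 + (5/4)e^(-4x)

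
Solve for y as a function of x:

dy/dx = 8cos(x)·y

Separating variables and integrating:
ln|y| = 8sin(x) + C

General solution: y = Ce^(8sin(x))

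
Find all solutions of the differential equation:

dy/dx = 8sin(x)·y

Separating variables and integrating:
ln|y| = -8cos(x) + C

General solution: y = Ce^(-8cos(x))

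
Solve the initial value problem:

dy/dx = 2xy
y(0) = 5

General solution: y = Ce^(x²)
Applying IC y(0) = 5:
Particular solution: y = 5e^(x²)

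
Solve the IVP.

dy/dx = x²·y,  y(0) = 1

General solution: y = Ce^(x³/3)
Applying IC y(0) = 1:
Particular solution: y = e^(x³/3)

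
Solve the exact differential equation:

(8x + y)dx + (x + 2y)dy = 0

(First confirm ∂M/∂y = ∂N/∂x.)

Verify exactness: ∂M/∂y = ∂N/∂x ✓
Find F(x,y) such that ∂F/∂x = M, ∂F/∂y = N
Solution: 4x² + xy + y² = C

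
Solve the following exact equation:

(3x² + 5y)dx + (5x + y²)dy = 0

Verify exactness: ∂M/∂y = ∂N/∂x ✓
Find F(x,y) such that ∂F/∂x = M, ∂F/∂y = N
Solution: x³ + 5xy + y³/3 = C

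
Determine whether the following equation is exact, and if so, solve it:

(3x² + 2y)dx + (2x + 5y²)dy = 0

Verify exactness: ∂M/∂y = ∂N/∂x ✓
Find F(x,y) such that ∂F/∂x = M, ∂F/∂y = N
Solution: x³ + 2xy + 5y³/3 = C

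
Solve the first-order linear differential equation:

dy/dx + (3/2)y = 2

Using integrating factor method:

General solution: y = 4/3 + Ce^(-3x/2)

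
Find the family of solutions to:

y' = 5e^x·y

Separating variables and integrating:
ln|y| = 5e^x + C

General solution: y = Ce^(5e^x)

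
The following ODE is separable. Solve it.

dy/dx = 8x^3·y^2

Separating variables and integrating:
-1/y = 2x^4 + C

General solution: y^-1 = -2x^4 + C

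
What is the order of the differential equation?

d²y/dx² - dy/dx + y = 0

The order is 2 (highest derivative is of order 2).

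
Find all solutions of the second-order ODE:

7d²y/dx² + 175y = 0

Characteristic equation: 7r² + 175 = 0
Divide by 7: r² + 25 = 0
Roots: r = ±5i (complex conjugates)
General solution: y = C₁cos(5x) + C₂sin(5x)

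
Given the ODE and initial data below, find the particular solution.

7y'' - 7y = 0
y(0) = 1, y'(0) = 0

General solution: y = C₁e^x + C₂e^(-x)
Applying ICs: C₁ = 1/2, C₂ = 1/2
Particular solution: y = (1/2)e^x + (1/2)e^(-x)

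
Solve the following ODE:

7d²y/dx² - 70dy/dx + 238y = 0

Characteristic equation: 7r² - 70r + 238 = 0
Divide by 7: r² - 10r + 34 = 0
Roots: r = 5 ± 3i (complex conjugates)
General solution: y = e^(5x)(C₁cos(3x) + C₂sin(3x))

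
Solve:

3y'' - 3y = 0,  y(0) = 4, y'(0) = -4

General solution: y = C₁e^x + C₂e^(-x)
Applying ICs: C₁ = 0, C₂ = 4
Particular solution: y = 4e^(-x)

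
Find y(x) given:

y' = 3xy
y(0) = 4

General solution: y = Ce^(3x²/2)
Applying IC y(0) = 4:
Particular solution: y = 4e^(3x²/2)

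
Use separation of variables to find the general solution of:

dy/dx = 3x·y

Separating variables and integrating:
ln|y| = 3x^2/2 + C

General solution: y = Ce^(3x^2/2)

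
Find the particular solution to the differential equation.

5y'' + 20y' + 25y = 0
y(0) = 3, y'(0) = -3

General solution: y = e^(-2x)(C₁cos(x) + C₂sin(x))
Complex roots r = -2 ± i
Applying ICs: C₁ = 3, C₂ = 3
Particular solution: y = e^(-2x)(3cos(x) + 3sin(x))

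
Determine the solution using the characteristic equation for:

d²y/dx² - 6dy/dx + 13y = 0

Characteristic equation: r² - 6r + 13 = 0
Roots: r = 3 ± 2i (complex conjugates)
General solution: y = e^(3x)(C₁cos(2x) + C₂sin(2x))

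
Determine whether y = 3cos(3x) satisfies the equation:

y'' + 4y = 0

Verification:
y'' = -27cos(3x)
y'' + 4y ≠ 0 (frequency mismatch: got 9 instead of 4)

No, it is not a solution.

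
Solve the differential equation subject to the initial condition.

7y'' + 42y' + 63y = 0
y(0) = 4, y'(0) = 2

General solution: y = (C₁ + C₂x)e^(-3x)
Repeated root r = -3
Applying ICs: C₁ = 4, C₂ = 14
Particular solution: y = (4 + 14x)e^(-3x)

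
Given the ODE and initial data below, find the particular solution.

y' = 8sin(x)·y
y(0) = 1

General solution: y = Ce^(-8cos(x))
Applying IC y(0) = 1:
Particular solution: y = e^(8(1-cos(x)))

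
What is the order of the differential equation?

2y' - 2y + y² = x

The order is 1 (highest derivative is of order 1).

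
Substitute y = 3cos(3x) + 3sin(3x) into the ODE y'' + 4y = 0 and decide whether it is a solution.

Verification:
y'' = -27cos(3x) - 27sin(3x)
y'' + 4y ≠ 0 (frequency mismatch: got 9 instead of 4)

No, it is not a solution.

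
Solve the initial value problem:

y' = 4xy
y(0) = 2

General solution: y = Ce^(2x²)
Applying IC y(0) = 2:
Particular solution: y = 2e^(2x²)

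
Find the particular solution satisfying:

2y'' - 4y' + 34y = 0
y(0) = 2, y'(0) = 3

General solution: y = e^x(C₁cos(4x) + C₂sin(4x))
Complex roots r = 1 ± 4i
Applying ICs: C₁ = 2, C₂ = 1/4
Particular solution: y = e^x(2cos(4x) + (1/4)sin(4x))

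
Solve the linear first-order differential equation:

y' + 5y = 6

Using integrating factor method:

General solution: y = 6/5 + Ce^(-5x)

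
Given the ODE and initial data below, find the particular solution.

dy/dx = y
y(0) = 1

General solution: y = Ce^x
Applying IC y(0) = 1:
Particular solution: y = e^x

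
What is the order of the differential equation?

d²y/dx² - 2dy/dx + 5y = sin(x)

The order is 2 (highest derivative is of order 2).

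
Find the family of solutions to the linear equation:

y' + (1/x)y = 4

Using integrating factor method:

General solution: y = 2x + C/x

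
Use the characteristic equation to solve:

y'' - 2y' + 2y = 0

Characteristic equation: r² - 2r + 2 = 0
Roots: r = 1 ± i (complex conjugates)
General solution: y = e^x(C₁cos(x) + C₂sin(x))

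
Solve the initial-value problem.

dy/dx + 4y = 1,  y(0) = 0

General solution: y = 1/4 + Ce^(-4x)
Applying y(0) = 0: C = 0 - 1/4 = -1/4
Particular solution: y = 1/4 - (1/4)e^(-4x)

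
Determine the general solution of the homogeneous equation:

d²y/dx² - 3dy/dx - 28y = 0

Characteristic equation: r² - 3r - 28 = 0
Roots: r = 7, -4 (distinct real)
General solution: y = C₁e^(7x) + C₂e^(-4x)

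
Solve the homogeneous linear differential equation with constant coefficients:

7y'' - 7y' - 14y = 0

Characteristic equation: 7r² - 7r - 14 = 0
Divide by 7: r² - r - 2 = 0
Roots: r = 2, -1 (distinct real)
General solution: y = C₁e^(2x) + C₂e^(-x)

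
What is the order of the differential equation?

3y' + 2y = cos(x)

The order is 1 (highest derivative is of order 1).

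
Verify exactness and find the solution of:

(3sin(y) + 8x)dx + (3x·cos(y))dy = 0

Verify exactness: ∂M/∂y = ∂N/∂x ✓
Find F(x,y) such that ∂F/∂x = M, ∂F/∂y = N
Solution: 3x·sin(y) + 4x² = C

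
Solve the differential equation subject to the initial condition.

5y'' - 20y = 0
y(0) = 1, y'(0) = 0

General solution: y = C₁e^(2x) + C₂e^(-2x)
Applying ICs: C₁ = 1/2, C₂ = 1/2
Particular solution: y = (1/2)e^(2x) + (1/2)e^(-2x)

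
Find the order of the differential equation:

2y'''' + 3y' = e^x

The order is 4 (highest derivative is of order 4).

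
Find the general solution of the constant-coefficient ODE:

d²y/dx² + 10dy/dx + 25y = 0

Characteristic equation: r² + 10r + 25 = 0
Factored: (r + 5)² = 0
Repeated root: r = -5
General solution: y = (C₁ + C₂x)e^(-5x)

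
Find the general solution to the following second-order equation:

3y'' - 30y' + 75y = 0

Characteristic equation: 3r² - 30r + 75 = 0
Divide by 3: r² - 10r + 25 = 0
Factored: (r - 5)² = 0
Repeated root: r = 5
General solution: y = (C₁ + C₂x)e^(5x)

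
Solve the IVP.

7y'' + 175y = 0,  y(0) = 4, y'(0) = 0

General solution: y = C₁cos(5x) + C₂sin(5x)
Complex roots r = ±5i
Applying ICs: C₁ = 4, C₂ = 0
Particular solution: y = 4cos(5x)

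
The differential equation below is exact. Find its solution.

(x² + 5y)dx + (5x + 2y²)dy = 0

Verify exactness: ∂M/∂y = ∂N/∂x ✓
Find F(x,y) such that ∂F/∂x = M, ∂F/∂y = N
Solution: x³/3 + 5xy + 2y³/3 = C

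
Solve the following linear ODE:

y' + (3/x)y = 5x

Using integrating factor method:

General solution: y = x^2 + Cx^(-3)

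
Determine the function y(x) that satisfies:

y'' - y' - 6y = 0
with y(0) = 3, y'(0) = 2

General solution: y = C₁e^(3x) + C₂e^(-2x)
Applying ICs: C₁ = 8/5, C₂ = 7/5
Particular solution: y = (8/5)e^(3x) + (7/5)e^(-2x)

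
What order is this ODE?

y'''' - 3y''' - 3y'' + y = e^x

The order is 4 (highest derivative is of order 4).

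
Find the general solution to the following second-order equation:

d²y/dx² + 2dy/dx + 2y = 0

Characteristic equation: r² + 2r + 2 = 0
Roots: r = -1 ± i (complex conjugates)
General solution: y = e^(-x)(C₁cos(x) + C₂sin(x))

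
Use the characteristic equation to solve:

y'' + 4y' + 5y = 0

Characteristic equation: r² + 4r + 5 = 0
Roots: r = -2 ± i (complex conjugates)
General solution: y = e^(-2x)(C₁cos(x) + C₂sin(x))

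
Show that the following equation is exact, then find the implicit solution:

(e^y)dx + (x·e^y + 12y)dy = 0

Verify exactness: ∂M/∂y = ∂N/∂x ✓
Find F(x,y) such that ∂F/∂x = M, ∂F/∂y = N
Solution: x·e^y + 6y² = C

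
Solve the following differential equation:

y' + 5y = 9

Using integrating factor method:

General solution: y = 9/5 + Ce^(-5x)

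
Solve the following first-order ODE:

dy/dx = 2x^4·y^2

Separating variables and integrating:
-1/y = 2x^5/5 + C

General solution: y^-1 = (-2/5)x^5 + C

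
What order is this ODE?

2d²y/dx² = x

The order is 2 (highest derivative is of order 2).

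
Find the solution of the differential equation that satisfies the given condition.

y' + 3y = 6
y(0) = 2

General solution: y = 2 + Ce^(-3x)
Applying y(0) = 2: C = 2 - 2 = 0
Particular solution: y = 2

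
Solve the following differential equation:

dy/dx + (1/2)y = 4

Using integrating factor method:

General solution: y = 8 + Ce^(-x/2)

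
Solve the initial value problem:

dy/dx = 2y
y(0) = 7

General solution: y = Ce^(2x)
Applying IC y(0) = 7:
Particular solution: y = 7e^(2x)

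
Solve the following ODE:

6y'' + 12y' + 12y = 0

Characteristic equation: 6r² + 12r + 12 = 0
Divide by 6: r² + 2r + 2 = 0
Roots: r = -1 ± i (complex conjugates)
General solution: y = e^(-x)(C₁cos(x) + C₂sin(x))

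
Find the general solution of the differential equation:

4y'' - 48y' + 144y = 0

Characteristic equation: 4r² - 48r + 144 = 0
Divide by 4: r² - 12r + 36 = 0
Factored: (r - 6)² = 0
Repeated root: r = 6
General solution: y = (C₁ + C₂x)e^(6x)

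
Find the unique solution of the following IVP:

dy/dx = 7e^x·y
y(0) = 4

General solution: y = Ce^(7e^x)
Applying IC y(0) = 4:
Particular solution: y = 4e^(7(e^x - 1))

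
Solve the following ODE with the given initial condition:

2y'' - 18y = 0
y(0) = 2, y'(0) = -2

General solution: y = C₁e^(3x) + C₂e^(-3x)
Applying ICs: C₁ = 2/3, C₂ = 4/3
Particular solution: y = (2/3)e^(3x) + (4/3)e^(-3x)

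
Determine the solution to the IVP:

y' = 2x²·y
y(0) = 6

General solution: y = Ce^(2x³/3)
Applying IC y(0) = 6:
Particular solution: y = 6e^(2x³/3)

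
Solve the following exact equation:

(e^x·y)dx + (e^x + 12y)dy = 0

Verify exactness: ∂M/∂y = ∂N/∂x ✓
Find F(x,y) such that ∂F/∂x = M, ∂F/∂y = N
Solution: e^x·y + 6y² = C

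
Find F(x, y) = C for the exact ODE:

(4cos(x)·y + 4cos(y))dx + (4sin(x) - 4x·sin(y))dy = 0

Verify exactness: ∂M/∂y = ∂N/∂x ✓
Find F(x,y) such that ∂F/∂x = M, ∂F/∂y = N
Solution: 4sin(x)·y + 4x·cos(y) = C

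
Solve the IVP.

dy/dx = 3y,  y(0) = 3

General solution: y = Ce^(3x)
Applying IC y(0) = 3:
Particular solution: y = 3e^(3x)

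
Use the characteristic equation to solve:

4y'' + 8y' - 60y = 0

Characteristic equation: 4r² + 8r - 60 = 0
Divide by 4: r² + 2r - 15 = 0
Roots: r = 3, -5 (distinct real)
General solution: y = C₁e^(3x) + C₂e^(-5x)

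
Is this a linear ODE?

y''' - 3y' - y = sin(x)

Yes. Linear (y and its derivatives appear to the first power only, no products of y terms)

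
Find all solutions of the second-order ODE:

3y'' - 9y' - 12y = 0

Characteristic equation: 3r² - 9r - 12 = 0
Divide by 3: r² - 3r - 4 = 0
Roots: r = 4, -1 (distinct real)
General solution: y = C₁e^(4x) + C₂e^(-x)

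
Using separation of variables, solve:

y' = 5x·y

Separating variables and integrating:
ln|y| = 5x^2/2 + C

General solution: y = Ce^(5x^2/2)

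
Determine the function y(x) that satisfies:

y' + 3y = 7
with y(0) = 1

General solution: y = 7/3 + Ce^(-3x)
Applying y(0) = 1: C = 1 - 7/3 = -4/3
Particular solution: y = 7/3 - (4/3)e^(-3x)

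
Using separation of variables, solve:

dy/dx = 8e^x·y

Separating variables and integrating:
ln|y| = 8e^x + C

General solution: y = Ce^(8e^x)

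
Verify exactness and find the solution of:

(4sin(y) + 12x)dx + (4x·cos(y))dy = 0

Verify exactness: ∂M/∂y = ∂N/∂x ✓
Find F(x,y) such that ∂F/∂x = M, ∂F/∂y = N
Solution: 4x·sin(y) + 6x² = C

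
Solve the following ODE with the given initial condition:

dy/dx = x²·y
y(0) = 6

General solution: y = Ce^(x³/3)
Applying IC y(0) = 6:
Particular solution: y = 6e^(x³/3)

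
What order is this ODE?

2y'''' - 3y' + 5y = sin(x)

The order is 4 (highest derivative is of order 4).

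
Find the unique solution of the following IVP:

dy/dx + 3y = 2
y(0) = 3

General solution: y = 2/3 + Ce^(-3x)
Applying y(0) = 3: C = 3 - 2/3 = 7/3
Particular solution: y = 2/3 + (7/3)e^(-3x)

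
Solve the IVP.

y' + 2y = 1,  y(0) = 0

General solution: y = 1/2 + Ce^(-2x)
Applying y(0) = 0: C = 0 - 1/2 = -1/2
Particular solution: y = 1/2 - (1/2)e^(-2x)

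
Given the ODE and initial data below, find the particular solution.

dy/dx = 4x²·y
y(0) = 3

General solution: y = Ce^(4x³/3)
Applying IC y(0) = 3:
Particular solution: y = 3e^(4x³/3)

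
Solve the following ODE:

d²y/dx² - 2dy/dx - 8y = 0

Characteristic equation: r² - 2r - 8 = 0
Roots: r = 4, -2 (distinct real)
General solution: y = C₁e^(4x) + C₂e^(-2x)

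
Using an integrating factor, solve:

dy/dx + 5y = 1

Using integrating factor method:

General solution: y = 1/5 + Ce^(-5x)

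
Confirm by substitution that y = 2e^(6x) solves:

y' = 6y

Verification:
y = 2e^(6x)
y' = 12e^(6x)
6y = 12e^(6x)
y' = 6y ✓

Yes, it is a solution.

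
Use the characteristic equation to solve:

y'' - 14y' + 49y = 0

Characteristic equation: r² - 14r + 49 = 0
Factored: (r - 7)² = 0
Repeated root: r = 7
General solution: y = (C₁ + C₂x)e^(7x)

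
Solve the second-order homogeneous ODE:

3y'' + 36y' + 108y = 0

Characteristic equation: 3r² + 36r + 108 = 0
Divide by 3: r² + 12r + 36 = 0
Factored: (r + 6)² = 0
Repeated root: r = -6
General solution: y = (C₁ + C₂x)e^(-6x)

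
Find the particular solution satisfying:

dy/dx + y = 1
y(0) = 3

General solution: y = 1 + Ce^(-x)
Applying y(0) = 3: C = 3 - 1 = 2
Particular solution: y = 1 + 2e^(-x)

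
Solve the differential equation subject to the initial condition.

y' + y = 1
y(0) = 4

General solution: y = 1 + Ce^(-x)
Applying y(0) = 4: C = 4 - 1 = 3
Particular solution: y = 1 + 3e^(-x)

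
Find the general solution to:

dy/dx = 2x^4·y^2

Separating variables and integrating:
-1/y = 2x^5/5 + C

General solution: y^-1 = (-2/5)x^5 + C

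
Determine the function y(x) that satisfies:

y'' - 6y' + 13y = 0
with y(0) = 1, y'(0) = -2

General solution: y = e^(3x)(C₁cos(2x) + C₂sin(2x))
Complex roots r = 3 ± 2i
Applying ICs: C₁ = 1, C₂ = -5/2
Particular solution: y = e^(3x)(cos(2x) - (5/2)sin(2x))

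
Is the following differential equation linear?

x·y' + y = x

Yes. Linear (y and its derivatives appear to the first power only, no products of y terms)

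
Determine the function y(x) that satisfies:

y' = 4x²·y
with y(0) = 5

General solution: y = Ce^(4x³/3)
Applying IC y(0) = 5:
Particular solution: y = 5e^(4x³/3)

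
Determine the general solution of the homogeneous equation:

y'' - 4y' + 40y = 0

Characteristic equation: r² - 4r + 40 = 0
Roots: r = 2 ± 6i (complex conjugates)
General solution: y = e^(2x)(C₁cos(6x) + C₂sin(6x))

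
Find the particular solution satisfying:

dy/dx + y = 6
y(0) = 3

General solution: y = 6 + Ce^(-x)
Applying y(0) = 3: C = 3 - 6 = -3
Particular solution: y = 6 - 3e^(-x)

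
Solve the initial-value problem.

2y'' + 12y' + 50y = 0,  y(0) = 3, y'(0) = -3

General solution: y = e^(-3x)(C₁cos(4x) + C₂sin(4x))
Complex roots r = -3 ± 4i
Applying ICs: C₁ = 3, C₂ = 3/2
Particular solution: y = e^(-3x)(3cos(4x) + (3/2)sin(4x))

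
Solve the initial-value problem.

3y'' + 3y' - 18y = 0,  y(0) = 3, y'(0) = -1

General solution: y = C₁e^(2x) + C₂e^(-3x)
Applying ICs: C₁ = 8/5, C₂ = 7/5
Particular solution: y = (8/5)e^(2x) + (7/5)e^(-3x)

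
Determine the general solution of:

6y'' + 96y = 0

Characteristic equation: 6r² + 96 = 0
Divide by 6: r² + 16 = 0
Roots: r = ±4i (complex conjugates)
General solution: y = C₁cos(4x) + C₂sin(4x)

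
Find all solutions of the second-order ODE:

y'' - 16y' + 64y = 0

Characteristic equation: r² - 16r + 64 = 0
Factored: (r - 8)² = 0
Repeated root: r = 8
General solution: y = (C₁ + C₂x)e^(8x)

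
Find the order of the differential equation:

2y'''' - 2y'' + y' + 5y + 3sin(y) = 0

The order is 4 (highest derivative is of order 4).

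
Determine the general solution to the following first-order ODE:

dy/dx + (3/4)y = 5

Using integrating factor method:

General solution: y = 20/3 + Ce^(-3x/4)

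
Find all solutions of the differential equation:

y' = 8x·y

Separating variables and integrating:
ln|y| = 4x^2 + C

General solution: y = Ce^(4x^2)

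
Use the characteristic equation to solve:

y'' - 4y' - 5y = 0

Characteristic equation: r² - 4r - 5 = 0
Roots: r = 5, -1 (distinct real)
General solution: y = C₁e^(5x) + C₂e^(-x)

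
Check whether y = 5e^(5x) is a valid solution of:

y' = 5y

Verification:
y = 5e^(5x)
y' = 25e^(5x)
5y = 25e^(5x)
y' = 5y ✓

Yes, it is a solution.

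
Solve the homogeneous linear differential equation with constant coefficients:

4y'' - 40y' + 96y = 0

Characteristic equation: 4r² - 40r + 96 = 0
Divide by 4: r² - 10r + 24 = 0
Roots: r = 6, 4 (distinct real)
General solution: y = C₁e^(6x) + C₂e^(4x)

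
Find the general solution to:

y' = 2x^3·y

Separating variables and integrating:
ln|y| = x^4/2 + C

General solution: y = Ce^(x^4/2)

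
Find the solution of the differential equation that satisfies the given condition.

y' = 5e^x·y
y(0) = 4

General solution: y = Ce^(5e^x)
Applying IC y(0) = 4:
Particular solution: y = 4e^(5(e^x - 1))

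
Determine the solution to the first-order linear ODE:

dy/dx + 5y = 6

Using integrating factor method:

General solution: y = 6/5 + Ce^(-5x)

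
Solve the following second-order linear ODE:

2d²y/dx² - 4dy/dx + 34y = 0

Characteristic equation: 2r² - 4r + 34 = 0
Divide by 2: r² - 2r + 17 = 0
Roots: r = 1 ± 4i (complex conjugates)
General solution: y = e^x(C₁cos(4x) + C₂sin(4x))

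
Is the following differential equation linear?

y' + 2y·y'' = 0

No. Nonlinear (y·y'' term)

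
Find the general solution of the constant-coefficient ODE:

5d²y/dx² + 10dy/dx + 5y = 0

Characteristic equation: 5r² + 10r + 5 = 0
Divide by 5: r² + 2r + 1 = 0
Factored: (r + 1)² = 0
Repeated root: r = -1
General solution: y = (C₁ + C₂x)e^(-x)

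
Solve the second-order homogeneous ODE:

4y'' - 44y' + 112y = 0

Characteristic equation: 4r² - 44r + 112 = 0
Divide by 4: r² - 11r + 28 = 0
Roots: r = 4, 7 (distinct real)
General solution: y = C₁e^(4x) + C₂e^(7x)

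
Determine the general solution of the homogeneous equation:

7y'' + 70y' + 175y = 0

Characteristic equation: 7r² + 70r + 175 = 0
Divide by 7: r² + 10r + 25 = 0
Factored: (r + 5)² = 0
Repeated root: r = -5
General solution: y = (C₁ + C₂x)e^(-5x)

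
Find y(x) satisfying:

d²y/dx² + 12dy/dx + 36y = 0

Characteristic equation: r² + 12r + 36 = 0
Factored: (r + 6)² = 0
Repeated root: r = -6
General solution: y = (C₁ + C₂x)e^(-6x)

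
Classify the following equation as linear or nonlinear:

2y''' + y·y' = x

Nonlinear (product y·y')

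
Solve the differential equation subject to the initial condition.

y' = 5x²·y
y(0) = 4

General solution: y = Ce^(5x³/3)
Applying IC y(0) = 4:
Particular solution: y = 4e^(5x³/3)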